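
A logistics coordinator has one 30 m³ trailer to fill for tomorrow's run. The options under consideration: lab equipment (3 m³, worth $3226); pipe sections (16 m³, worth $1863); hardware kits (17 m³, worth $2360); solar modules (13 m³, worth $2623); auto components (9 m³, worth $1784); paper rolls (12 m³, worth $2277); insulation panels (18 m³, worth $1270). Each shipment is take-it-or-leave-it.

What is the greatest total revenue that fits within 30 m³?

Greedy by ratio would take lab equipment + solar modules + auto components: 25 m³ used, total 7633.
Dropping auto components frees 9 m³; slotting in paper rolls (12 m³) lifts the total to 8126 at 28 m³.
That's the maximum — no swap from here does better than 8126.

8126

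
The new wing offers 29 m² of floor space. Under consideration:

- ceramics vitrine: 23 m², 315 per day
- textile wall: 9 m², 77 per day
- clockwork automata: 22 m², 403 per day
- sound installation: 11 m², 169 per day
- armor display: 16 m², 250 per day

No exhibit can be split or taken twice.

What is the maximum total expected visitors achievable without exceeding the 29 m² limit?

Filling by ratio: clockwork automata for 403, with 7 m² left unused.
The 22 m² tied up in clockwork automata is better spent on sound installation + armor display — total rises to 419 (27 m²).

419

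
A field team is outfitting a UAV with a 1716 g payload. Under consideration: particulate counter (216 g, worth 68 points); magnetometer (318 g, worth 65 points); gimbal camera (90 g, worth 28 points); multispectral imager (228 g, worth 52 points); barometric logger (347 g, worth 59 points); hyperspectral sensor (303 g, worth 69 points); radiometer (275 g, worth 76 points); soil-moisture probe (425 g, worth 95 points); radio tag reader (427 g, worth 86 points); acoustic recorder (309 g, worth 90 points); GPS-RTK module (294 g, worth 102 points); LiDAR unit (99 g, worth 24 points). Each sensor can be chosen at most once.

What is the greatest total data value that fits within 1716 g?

Greedy by ratio would take particulate counter + gimbal camera + multispectral imager + radiometer + acoustic recorder + GPS-RTK module + LiDAR unit: 1511 g used, total 440.
Replace LiDAR unit with hyperspectral sensor: the trade gains 45 net, giving 485 at 1715 g.
That's the maximum — no swap from here does better than 485.

485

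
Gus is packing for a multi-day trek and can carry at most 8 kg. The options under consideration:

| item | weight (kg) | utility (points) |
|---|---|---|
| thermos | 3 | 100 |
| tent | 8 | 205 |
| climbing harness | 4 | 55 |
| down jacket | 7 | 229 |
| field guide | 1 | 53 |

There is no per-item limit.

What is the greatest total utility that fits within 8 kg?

424

The ratio ordering already packs tightly: 8×field guide, 8 kg, 424.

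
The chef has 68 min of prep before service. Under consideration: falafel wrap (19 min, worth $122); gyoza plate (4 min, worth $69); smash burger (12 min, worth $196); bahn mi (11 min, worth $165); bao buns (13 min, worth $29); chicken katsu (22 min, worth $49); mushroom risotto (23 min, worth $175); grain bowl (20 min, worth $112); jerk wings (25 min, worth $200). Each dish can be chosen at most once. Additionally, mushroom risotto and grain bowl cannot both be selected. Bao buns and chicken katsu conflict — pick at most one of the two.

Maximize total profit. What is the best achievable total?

683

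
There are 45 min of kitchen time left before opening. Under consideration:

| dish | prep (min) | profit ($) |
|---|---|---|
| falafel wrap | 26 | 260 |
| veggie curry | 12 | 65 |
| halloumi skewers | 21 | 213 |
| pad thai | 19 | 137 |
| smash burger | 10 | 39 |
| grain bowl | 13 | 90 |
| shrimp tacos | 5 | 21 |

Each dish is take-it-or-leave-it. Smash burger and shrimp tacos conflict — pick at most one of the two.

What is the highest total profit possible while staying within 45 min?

A density-first pass picks halloumi skewers + pad thai + shrimp tacos — 371 at 45 min.
Dropping halloumi skewers and shrimp tacos frees 26 min; slotting in falafel wrap (26 min) lifts the total to 397 at 45 min.
Next best is halloumi skewers + pad thai + shrimp tacos at 371 (45 min) — short by 26.

397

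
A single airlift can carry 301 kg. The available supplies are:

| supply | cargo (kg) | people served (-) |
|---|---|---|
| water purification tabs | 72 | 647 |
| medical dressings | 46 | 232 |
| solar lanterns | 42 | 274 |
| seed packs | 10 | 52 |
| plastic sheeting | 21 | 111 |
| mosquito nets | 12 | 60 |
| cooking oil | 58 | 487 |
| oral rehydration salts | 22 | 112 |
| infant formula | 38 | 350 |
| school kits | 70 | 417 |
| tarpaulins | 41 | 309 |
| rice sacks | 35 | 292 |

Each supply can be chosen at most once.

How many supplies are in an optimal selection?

Optimal total is 2419.
For example water purification tabs + solar lanterns + mosquito nets + cooking oil + infant formula + tarpaulins + rice sacks achieves it, using 298 kg.
Any selection reaching 2419 contains exactly 7 supplies.

7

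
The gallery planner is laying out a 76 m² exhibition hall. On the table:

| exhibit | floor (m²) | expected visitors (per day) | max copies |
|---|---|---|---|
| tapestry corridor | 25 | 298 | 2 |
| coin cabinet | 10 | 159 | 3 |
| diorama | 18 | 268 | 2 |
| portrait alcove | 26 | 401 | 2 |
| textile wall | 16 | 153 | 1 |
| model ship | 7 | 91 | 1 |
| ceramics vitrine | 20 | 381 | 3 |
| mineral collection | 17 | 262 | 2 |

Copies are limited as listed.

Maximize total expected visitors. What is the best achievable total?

Ranking by ratio (expected visitors/m²): ceramics vitrine 19.05, coin cabinet 15.90, portrait alcove 15.42, mineral collection 15.41.
Taking the top-ratio exhibits first gives coin cabinet + 3×ceramics vitrine for 1302 (70 m²).
The 20 m² tied up in ceramics vitrine is better spent on portrait alcove — total rises to 1322 (76 m²).
No other feasible combination exceeds 1322.

1322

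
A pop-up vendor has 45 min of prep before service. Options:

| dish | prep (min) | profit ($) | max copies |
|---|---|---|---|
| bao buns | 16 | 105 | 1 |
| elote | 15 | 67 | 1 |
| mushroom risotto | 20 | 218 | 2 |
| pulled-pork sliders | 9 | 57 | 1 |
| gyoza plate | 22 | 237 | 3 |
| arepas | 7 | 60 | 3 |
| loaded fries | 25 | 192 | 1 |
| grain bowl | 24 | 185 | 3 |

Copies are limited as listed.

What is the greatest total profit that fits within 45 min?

474

The ratio heuristic lands on 2×mushroom risotto (436) but leaves 5 min idle.
Replace 2×mushroom risotto with 2×gyoza plate: the trade gains 38 net, giving 474 at 44 min.
The spare 1 min is too small for any remaining dish, and no exchange beats 474.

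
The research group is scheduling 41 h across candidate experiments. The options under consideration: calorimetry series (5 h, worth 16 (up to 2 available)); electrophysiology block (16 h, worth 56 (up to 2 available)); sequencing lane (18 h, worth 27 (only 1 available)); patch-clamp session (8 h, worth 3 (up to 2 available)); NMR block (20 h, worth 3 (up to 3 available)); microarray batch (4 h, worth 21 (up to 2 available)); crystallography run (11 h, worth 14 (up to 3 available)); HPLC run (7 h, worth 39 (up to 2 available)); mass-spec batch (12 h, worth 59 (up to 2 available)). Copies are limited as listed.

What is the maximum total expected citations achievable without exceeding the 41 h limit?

199

Greedy by ratio would take calorimetry series + 2×microarray batch + 2×HPLC run + mass-spec batch: 39 h used, total 195.
The 12 h tied up in calorimetry series and HPLC run is better spent on mass-spec batch — total rises to 199 (39 h).
No other feasible combination exceeds 199.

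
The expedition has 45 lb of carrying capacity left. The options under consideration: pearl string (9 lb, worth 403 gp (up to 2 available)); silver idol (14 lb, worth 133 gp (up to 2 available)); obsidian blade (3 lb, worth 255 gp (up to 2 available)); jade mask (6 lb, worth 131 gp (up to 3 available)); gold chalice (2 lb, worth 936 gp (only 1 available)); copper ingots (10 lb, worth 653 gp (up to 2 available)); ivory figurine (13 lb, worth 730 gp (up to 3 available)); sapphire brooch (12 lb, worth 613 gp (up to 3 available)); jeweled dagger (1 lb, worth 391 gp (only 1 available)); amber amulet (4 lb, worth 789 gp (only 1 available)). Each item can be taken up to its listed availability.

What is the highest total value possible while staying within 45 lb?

4545

The ratio ordering already packs tightly: 2×obsidian blade + gold chalice + 2×copper ingots + sapphire brooch + jeweled dagger + amber amulet, 45 lb, 4545.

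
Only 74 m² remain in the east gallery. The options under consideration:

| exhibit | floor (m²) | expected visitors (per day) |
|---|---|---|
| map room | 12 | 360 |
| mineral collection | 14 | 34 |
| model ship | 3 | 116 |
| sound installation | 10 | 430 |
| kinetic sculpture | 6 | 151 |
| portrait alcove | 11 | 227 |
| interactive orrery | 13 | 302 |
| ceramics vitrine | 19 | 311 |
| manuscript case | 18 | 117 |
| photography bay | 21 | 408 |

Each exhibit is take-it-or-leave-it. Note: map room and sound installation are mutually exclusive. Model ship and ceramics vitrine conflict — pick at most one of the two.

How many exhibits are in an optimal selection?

The maximum expected visitors within 74 m² is 1678.
For example sound installation + portrait alcove + interactive orrery + ceramics vitrine + photography bay achieves it, using 74 m².
Every optimal selection uses 5 exhibits.

5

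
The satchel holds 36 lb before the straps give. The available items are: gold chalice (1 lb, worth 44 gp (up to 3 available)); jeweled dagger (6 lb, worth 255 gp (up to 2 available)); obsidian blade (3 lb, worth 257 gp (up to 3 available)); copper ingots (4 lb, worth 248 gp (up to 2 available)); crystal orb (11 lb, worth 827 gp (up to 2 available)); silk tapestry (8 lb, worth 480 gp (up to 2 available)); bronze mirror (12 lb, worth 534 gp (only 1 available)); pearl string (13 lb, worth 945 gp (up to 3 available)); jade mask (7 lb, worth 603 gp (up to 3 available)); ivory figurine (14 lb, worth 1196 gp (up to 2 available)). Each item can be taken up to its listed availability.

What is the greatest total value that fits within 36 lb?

Greedy by ratio would take 2×gold chalice + 3×obsidian blade + copper ingots + 3×jade mask: 36 lb used, total 2916.
The 14 lb tied up in gold chalice and 3×obsidian blade and copper ingots is better spent on ivory figurine — total rises to 3049 (36 lb).
No other feasible combination exceeds 3049.

3049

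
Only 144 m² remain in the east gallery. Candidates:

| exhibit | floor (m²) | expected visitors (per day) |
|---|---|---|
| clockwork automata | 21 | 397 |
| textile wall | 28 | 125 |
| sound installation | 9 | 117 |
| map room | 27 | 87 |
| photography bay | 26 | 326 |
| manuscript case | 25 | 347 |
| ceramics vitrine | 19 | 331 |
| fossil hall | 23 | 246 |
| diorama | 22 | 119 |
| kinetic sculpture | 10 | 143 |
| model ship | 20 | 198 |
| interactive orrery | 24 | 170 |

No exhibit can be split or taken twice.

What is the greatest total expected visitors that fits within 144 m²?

Filling by ratio: clockwork automata + sound installation + photography bay + manuscript case + ceramics vitrine + fossil hall + kinetic sculpture for 1907, with 11 m² left unused.
The 9 m² tied up in sound installation is better spent on model ship — total rises to 1988 (144 m²).

1988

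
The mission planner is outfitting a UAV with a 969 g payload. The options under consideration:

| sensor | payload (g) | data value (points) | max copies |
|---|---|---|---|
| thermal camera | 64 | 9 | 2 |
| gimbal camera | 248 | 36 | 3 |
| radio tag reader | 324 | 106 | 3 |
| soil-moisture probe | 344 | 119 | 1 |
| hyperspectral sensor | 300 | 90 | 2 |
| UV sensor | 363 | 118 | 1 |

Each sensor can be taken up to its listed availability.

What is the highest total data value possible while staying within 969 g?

Best packing: radio tag reader + soil-moisture probe + hyperspectral sensor — 968 g, 315 total.
Nothing else within 969 g beats 315.

315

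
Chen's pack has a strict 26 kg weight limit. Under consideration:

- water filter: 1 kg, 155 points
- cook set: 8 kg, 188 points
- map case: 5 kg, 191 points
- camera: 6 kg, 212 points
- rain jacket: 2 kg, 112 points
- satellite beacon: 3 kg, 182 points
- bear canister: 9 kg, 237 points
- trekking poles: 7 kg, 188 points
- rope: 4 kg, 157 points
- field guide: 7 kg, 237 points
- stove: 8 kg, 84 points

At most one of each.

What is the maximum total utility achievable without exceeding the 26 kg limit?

A density-first pass picks water filter + map case + camera + rain jacket + satellite beacon + rope — 1009 at 21 kg.
The 2 kg tied up in rain jacket is better spent on field guide — total rises to 1134 (26 kg).
No other feasible combination exceeds 1134.

1134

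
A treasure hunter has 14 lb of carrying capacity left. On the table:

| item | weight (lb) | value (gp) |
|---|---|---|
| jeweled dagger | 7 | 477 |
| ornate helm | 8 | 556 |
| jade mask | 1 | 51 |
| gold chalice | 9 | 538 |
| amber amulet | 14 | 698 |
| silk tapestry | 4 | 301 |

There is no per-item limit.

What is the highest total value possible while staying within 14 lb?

Ranking by ratio (value/lb): silk tapestry 75.25, ornate helm 69.50, jeweled dagger 68.14.
Taking 2×jade mask + 3×silk tapestry: 14 lb used, 1005 in value.

1005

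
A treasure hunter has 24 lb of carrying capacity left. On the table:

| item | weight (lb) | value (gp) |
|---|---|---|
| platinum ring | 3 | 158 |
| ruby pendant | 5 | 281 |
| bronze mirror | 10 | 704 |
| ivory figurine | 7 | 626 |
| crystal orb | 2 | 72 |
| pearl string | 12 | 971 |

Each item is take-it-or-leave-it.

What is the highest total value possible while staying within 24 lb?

1878

The ratio ordering already packs tightly: ruby pendant + ivory figurine + pearl string, 24 lb, 1878.
The closest alternative, platinum ring + ivory figurine + crystal orb + pearl string, reaches only 1827.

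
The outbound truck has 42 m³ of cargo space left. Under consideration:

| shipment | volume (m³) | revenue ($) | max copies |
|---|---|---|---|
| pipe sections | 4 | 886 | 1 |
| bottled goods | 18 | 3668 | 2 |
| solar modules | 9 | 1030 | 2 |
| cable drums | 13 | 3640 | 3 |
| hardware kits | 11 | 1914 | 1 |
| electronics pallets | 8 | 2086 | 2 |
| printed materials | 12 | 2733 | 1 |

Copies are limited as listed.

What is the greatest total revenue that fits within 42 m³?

11452

Filling by ratio: 3×cable drums for 10920, with 3 m³ left unused.
Dropping cable drums frees 13 m³; slotting in 2×electronics pallets (16 m³) lifts the total to 11452 at 42 m³.
No other feasible combination exceeds 11452.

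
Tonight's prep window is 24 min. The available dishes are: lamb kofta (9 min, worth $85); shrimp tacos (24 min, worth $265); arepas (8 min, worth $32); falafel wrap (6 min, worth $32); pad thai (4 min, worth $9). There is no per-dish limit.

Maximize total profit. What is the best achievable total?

265

The ratio ordering already packs tightly: shrimp tacos, 24 min, 265.
Every other selection either busts 24 min or fails to beat 265.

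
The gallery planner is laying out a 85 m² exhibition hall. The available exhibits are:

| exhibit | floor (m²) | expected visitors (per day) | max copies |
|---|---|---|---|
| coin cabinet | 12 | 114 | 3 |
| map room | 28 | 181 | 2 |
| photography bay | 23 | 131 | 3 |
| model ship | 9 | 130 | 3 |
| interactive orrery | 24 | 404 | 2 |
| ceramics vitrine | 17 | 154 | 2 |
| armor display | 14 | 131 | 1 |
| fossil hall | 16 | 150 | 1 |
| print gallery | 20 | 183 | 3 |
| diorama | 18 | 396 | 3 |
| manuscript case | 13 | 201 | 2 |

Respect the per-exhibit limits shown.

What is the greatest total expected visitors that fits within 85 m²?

1649

Filling by ratio: interactive orrery + 3×diorama for 1592, with 7 m² left unused.
Replace interactive orrery with 2×model ship + manuscript case: the trade gains 57 net, giving 1649 at 85 m².
That's the maximum — no swap from here does better than 1649.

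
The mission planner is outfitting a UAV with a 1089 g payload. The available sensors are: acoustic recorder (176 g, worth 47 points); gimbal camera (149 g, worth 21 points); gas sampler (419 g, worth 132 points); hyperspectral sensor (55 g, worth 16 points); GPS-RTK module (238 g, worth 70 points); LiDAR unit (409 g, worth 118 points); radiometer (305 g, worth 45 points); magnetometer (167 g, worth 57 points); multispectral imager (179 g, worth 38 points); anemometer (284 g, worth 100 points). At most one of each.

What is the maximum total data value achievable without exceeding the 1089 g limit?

The ratio heuristic lands on gimbal camera + gas sampler + hyperspectral sensor + magnetometer + anemometer (326) but leaves 15 g idle.
Dropping gimbal camera and hyperspectral sensor frees 204 g; slotting in acoustic recorder (176 g) lifts the total to 336 at 1046 g.

336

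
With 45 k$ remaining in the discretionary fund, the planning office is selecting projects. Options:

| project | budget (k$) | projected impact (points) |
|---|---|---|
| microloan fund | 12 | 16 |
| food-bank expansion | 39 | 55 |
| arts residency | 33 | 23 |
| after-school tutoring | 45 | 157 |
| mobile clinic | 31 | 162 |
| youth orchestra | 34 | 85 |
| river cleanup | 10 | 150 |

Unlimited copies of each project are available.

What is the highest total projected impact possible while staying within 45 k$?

Density check — river cleanup 15.00, mobile clinic 5.23, after-school tutoring 3.49 are the best per k$.
Best packing: 4×river cleanup — 40 k$, 600 total.
Nothing else within 45 k$ beats 600.

600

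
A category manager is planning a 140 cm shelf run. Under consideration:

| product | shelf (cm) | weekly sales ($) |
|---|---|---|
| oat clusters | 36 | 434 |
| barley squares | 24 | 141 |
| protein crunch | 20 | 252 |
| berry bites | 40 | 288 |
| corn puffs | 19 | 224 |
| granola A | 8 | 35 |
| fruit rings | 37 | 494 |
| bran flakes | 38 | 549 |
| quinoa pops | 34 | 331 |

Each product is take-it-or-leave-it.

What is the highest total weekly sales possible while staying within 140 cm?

1764

Taking oat clusters + protein crunch + granola A + fruit rings + bran flakes: 139 cm used, 1764 in weekly sales.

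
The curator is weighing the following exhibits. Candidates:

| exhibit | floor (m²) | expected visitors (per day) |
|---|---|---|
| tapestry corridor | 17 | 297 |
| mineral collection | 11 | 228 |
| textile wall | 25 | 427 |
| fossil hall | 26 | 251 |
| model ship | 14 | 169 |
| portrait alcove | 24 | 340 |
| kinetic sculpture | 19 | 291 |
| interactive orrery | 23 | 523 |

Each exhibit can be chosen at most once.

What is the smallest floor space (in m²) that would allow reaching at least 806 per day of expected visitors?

40

Minimise m² subject to total expected visitors ≥ 806.
tapestry corridor + interactive orrery reaches 820 using 40 m².
Any bundle with less than 40 m² falls short of 806.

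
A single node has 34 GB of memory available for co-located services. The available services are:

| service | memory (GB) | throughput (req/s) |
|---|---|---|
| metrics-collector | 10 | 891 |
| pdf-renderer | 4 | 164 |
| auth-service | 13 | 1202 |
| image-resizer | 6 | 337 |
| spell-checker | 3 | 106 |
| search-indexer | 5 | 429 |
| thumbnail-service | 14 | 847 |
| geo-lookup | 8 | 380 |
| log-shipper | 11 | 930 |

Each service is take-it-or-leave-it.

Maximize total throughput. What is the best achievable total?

3023

Density check — auth-service 92.46, metrics-collector 89.10, search-indexer 85.80 are the best per GB.
Taking the top-ratio services first gives metrics-collector + auth-service + image-resizer + search-indexer for 2859 (34 GB).
Replace image-resizer and search-indexer with log-shipper: the trade gains 164 net, giving 3023 at 34 GB.
An exhaustive check of the 512 subsets confirms 3023.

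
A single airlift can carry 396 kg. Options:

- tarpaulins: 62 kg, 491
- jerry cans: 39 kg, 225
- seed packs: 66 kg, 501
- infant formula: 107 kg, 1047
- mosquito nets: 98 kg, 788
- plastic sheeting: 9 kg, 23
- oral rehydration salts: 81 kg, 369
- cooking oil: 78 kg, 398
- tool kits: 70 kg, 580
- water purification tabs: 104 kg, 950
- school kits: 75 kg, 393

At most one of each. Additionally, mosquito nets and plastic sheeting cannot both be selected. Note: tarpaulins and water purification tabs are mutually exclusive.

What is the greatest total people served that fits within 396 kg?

Best packing: infant formula + mosquito nets + tool kits + water purification tabs — 379 kg, 3365 total.
Runner-up jerry cans + seed packs + infant formula + plastic sheeting + tool kits + water purification tabs tops out at 3326.

3365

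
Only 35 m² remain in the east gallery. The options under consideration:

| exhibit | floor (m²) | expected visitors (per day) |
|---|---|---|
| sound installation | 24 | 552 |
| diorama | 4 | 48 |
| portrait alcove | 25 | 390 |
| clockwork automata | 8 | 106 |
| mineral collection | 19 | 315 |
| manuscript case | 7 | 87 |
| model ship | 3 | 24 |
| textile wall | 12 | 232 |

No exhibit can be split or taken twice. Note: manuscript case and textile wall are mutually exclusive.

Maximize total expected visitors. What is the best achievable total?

687

Greedy by ratio would take sound installation + clockwork automata + model ship: 35 m² used, total 682.
Dropping clockwork automata and model ship frees 11 m²; slotting in diorama + manuscript case (11 m²) lifts the total to 687 at 35 m².
An exhaustive check of the 256 subsets confirms 687.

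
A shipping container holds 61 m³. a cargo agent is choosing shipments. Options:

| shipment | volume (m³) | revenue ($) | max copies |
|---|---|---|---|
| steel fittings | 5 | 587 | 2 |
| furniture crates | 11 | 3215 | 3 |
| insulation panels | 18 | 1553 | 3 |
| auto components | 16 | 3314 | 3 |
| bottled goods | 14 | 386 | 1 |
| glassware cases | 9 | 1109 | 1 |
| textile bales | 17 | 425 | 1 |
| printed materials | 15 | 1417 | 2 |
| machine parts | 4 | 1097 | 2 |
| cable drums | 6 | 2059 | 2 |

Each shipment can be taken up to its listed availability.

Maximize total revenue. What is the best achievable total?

17077

Taking the top-ratio shipments first gives steel fittings + 3×furniture crates + 2×machine parts + 2×cable drums for 16544 (58 m³).
Dropping steel fittings and 2×machine parts frees 13 m³; slotting in auto components (16 m³) lifts the total to 17077 at 61 m³.
Every other selection either busts 61 m³ or exceeds an availability limit or fails to beat 17077.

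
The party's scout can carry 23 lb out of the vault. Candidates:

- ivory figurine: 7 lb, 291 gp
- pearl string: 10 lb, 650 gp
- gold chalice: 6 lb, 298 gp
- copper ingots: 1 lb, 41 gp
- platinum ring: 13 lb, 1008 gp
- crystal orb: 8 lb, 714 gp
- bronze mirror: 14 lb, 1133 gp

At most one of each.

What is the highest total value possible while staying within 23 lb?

By value per lb: crystal orb 89.25, bronze mirror 80.93, platinum ring 77.54, pearl string 65.00 lead.
The ratio ordering already packs tightly: copper ingots + crystal orb + bronze mirror, 23 lb, 1888.

1888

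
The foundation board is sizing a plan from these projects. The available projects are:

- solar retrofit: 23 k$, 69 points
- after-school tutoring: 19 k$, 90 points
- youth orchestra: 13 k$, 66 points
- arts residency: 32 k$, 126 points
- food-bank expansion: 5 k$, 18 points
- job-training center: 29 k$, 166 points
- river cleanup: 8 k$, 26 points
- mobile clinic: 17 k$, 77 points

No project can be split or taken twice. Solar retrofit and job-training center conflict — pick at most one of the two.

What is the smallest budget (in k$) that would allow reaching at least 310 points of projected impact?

Need the lightest bundle worth ≥ 310.
after-school tutoring + youth orchestra + job-training center: 322 projected impact at 61 k$.
No combination under 61 k$ hits 310.

61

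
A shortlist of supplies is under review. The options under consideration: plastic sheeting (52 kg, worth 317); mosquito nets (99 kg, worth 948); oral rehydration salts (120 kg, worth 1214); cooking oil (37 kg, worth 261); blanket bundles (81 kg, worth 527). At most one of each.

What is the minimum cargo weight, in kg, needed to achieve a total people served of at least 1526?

172

Look for the lowest-cargo combination reaching 1526.
plastic sheeting + oral rehydration salts: 1531 people served at 172 kg.
Below 172 kg the best achievable stays under 1526.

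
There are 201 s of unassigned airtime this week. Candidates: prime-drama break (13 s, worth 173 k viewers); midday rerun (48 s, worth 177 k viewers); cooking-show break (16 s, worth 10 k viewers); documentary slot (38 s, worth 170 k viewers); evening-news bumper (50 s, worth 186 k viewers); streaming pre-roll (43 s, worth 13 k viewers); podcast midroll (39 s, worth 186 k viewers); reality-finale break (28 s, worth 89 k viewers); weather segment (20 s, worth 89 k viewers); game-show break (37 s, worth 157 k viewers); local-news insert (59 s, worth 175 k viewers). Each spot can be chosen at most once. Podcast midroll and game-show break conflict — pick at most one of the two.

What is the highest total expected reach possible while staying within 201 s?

900

By expected reach per s: prime-drama break 13.31, podcast midroll 4.77, documentary slot 4.47, weather segment 4.45 lead.
Prime-drama break + midday rerun + evening-news bumper + podcast midroll + reality-finale break + weather segment uses 198 of the 201 s and totals 900.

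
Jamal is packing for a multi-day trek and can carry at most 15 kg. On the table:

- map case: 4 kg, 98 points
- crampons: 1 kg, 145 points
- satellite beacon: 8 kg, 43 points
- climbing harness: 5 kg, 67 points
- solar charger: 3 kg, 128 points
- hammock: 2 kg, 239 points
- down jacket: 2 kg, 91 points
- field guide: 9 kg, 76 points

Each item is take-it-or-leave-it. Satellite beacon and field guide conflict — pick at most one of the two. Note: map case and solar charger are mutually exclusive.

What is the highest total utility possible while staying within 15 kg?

Taking crampons + climbing harness + solar charger + hammock + down jacket: 13 kg used, 670 in utility.
Next best is map case + crampons + climbing harness + hammock + down jacket at 640 (14 kg) — short by 30.

670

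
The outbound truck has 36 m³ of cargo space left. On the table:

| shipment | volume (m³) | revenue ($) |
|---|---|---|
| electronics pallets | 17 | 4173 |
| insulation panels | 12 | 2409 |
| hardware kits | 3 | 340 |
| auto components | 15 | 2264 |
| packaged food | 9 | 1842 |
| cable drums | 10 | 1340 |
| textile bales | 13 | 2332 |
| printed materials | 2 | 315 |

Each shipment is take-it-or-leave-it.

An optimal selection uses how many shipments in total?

The maximum revenue within 36 m³ is 7355.
One optimal bundle: electronics pallets + packaged food + cable drums (36 m³).
Any selection reaching 7355 contains exactly 3 shipments.

3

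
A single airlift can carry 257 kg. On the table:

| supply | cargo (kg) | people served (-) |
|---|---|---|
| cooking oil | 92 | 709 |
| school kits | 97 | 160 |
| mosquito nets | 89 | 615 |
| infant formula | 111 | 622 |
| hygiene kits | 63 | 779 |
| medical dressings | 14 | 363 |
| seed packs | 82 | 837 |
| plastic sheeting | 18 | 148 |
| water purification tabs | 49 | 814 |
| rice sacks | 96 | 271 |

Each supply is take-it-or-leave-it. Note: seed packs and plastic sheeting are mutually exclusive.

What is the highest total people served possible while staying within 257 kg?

2813

Ranking by ratio (people served/kg): medical dressings 25.93, water purification tabs 16.61, hygiene kits 12.37, seed packs 10.21.
Best packing: cooking oil + hygiene kits + medical dressings + plastic sheeting + water purification tabs — 236 kg, 2813 total.
An exhaustive check of the 1024 subsets confirms 2813.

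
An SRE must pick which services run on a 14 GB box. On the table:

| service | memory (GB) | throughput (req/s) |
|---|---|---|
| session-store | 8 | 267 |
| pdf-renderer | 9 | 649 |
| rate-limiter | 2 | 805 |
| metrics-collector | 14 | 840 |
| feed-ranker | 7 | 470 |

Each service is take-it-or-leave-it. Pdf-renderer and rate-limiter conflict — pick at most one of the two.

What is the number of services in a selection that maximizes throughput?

2

Optimal total is 1275.
rate-limiter + feed-ranker hits 1275 at 9 GB.
All optima have 2 services.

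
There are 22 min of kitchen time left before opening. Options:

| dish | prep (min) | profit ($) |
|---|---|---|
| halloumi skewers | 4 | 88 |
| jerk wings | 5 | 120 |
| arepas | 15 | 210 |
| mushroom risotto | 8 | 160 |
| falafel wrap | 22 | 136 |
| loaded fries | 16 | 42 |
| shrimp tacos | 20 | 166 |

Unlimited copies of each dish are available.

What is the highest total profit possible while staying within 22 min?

Filling by ratio: 4×jerk wings for 480, with 2 min left unused.
The 10 min tied up in 2×jerk wings is better spent on 3×halloumi skewers — total rises to 504 (22 min).

504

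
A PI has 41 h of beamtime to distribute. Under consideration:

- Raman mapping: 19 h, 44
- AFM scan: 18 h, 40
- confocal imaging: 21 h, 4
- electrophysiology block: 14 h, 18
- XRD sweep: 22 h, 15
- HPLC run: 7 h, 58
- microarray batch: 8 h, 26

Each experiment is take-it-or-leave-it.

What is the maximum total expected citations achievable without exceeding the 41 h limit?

128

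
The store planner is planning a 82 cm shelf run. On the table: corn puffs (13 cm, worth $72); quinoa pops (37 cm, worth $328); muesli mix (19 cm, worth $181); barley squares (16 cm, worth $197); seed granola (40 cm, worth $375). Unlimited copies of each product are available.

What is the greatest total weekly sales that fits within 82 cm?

By weekly sales per cm: barley squares 12.31, muesli mix 9.53, seed granola 9.38, quinoa pops 8.86 lead.
5×barley squares uses 80 of the 82 cm and totals 985.
That's the maximum — no swap from here does better than 985.

985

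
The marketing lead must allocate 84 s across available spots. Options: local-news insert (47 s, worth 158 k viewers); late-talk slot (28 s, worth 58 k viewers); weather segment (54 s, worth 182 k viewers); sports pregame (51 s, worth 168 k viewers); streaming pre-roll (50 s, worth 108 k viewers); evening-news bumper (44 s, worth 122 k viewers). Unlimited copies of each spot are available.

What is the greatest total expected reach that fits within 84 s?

240

Density check — weather segment 3.37, local-news insert 3.36, sports pregame 3.29 are the best per s.
Late-talk slot + weather segment uses 82 of the 84 s and totals 240.
Every other selection either busts 84 s or fails to beat 240.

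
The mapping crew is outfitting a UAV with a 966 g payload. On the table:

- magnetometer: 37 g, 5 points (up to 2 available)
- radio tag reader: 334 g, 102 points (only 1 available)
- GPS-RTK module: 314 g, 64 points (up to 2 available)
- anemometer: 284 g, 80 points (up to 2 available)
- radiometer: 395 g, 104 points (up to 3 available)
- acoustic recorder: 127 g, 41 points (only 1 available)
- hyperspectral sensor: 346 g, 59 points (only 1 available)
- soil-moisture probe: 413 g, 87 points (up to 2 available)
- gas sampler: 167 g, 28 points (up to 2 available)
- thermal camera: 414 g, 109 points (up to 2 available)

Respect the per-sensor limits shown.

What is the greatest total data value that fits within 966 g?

267

A density-first pass picks magnetometer + radio tag reader + anemometer + acoustic recorder + gas sampler — 256 at 949 g.
Replace acoustic recorder and gas sampler with anemometer: the trade gains 11 net, giving 267 at 939 g.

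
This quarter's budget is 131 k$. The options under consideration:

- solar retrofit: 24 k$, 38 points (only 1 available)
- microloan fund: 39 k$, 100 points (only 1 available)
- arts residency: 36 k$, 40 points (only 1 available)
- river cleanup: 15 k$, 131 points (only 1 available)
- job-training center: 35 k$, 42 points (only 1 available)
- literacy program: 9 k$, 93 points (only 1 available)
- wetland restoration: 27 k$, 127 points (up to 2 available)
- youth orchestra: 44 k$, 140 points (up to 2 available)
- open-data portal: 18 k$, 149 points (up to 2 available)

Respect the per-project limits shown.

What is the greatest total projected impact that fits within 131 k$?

789

Filling by ratio: river cleanup + literacy program + 2×wetland restoration + 2×open-data portal for 776, with 17 k$ left unused.
Dropping wetland restoration frees 27 k$; slotting in youth orchestra (44 k$) lifts the total to 789 at 131 k$.
Nothing else within 131 k$ beats 789.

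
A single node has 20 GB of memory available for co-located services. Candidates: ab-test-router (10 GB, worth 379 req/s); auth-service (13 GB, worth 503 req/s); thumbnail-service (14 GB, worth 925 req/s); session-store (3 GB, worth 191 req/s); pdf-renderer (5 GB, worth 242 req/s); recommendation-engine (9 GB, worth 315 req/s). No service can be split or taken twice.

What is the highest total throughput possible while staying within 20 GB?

Filling by ratio: thumbnail-service + session-store for 1116, with 3 GB left unused.
The 3 GB tied up in session-store is better spent on pdf-renderer — total rises to 1167 (19 GB).
Runner-up thumbnail-service + session-store tops out at 1116.

1167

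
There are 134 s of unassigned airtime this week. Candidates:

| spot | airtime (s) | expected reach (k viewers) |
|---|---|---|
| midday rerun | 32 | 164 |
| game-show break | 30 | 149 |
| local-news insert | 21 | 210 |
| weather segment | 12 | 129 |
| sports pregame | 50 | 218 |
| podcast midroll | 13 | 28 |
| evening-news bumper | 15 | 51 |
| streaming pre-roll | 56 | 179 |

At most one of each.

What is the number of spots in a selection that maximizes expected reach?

5

Best achievable expected reach is 772.
For example midday rerun + local-news insert + weather segment + sports pregame + evening-news bumper achieves it, using 130 s.
All optima have 5 spots.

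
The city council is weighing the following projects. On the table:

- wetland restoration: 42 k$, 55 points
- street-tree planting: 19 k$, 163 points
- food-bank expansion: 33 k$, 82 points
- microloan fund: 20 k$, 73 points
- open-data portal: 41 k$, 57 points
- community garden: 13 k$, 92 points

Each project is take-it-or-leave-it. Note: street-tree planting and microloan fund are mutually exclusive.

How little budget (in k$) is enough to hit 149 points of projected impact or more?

Look for the lowest-budget combination reaching 149.
street-tree planting reaches 163 using 19 k$.
Below 19 k$ the best achievable stays under 149.

19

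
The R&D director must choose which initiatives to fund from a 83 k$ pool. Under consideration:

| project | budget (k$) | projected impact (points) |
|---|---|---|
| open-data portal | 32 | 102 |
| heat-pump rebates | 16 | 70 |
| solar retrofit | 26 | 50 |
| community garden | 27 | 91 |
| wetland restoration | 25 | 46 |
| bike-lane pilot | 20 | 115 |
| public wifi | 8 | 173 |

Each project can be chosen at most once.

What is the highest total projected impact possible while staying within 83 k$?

460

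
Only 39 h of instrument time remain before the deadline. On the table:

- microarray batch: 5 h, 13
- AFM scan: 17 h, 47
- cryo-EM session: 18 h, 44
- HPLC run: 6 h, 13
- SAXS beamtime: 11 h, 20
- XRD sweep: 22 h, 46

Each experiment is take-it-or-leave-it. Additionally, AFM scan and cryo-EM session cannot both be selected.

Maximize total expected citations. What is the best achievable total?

Density check — AFM scan 2.76, microarray batch 2.60, cryo-EM session 2.44, HPLC run 2.17 are the best per h.
Microarray batch + AFM scan + HPLC run + SAXS beamtime uses 39 of the 39 h and totals 93.
AFM scan + XRD sweep matches that 93 at 39 h; no feasible combination exceeds it.

93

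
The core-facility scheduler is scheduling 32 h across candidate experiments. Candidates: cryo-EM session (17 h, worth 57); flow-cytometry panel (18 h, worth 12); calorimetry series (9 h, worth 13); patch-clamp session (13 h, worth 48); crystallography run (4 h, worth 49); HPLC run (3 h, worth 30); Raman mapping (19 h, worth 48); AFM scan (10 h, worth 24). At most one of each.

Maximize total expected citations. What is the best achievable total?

Density check — crystallography run 12.25, HPLC run 10.00, patch-clamp session 3.69, cryo-EM session 3.35 are the best per h.
Patch-clamp session + crystallography run + HPLC run + AFM scan uses 30 of the 32 h and totals 151.
An exhaustive check of the 256 subsets confirms 151.

151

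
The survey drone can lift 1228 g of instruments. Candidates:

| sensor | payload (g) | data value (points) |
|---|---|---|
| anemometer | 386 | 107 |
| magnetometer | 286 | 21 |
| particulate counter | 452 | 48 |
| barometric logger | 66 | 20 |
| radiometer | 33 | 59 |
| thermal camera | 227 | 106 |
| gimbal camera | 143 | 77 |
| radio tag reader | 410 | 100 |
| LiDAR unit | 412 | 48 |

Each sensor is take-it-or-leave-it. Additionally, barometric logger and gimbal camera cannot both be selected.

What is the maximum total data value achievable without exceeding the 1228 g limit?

449

By data value per g: radiometer 1.79, gimbal camera 0.54, thermal camera 0.47 lead.
Anemometer + radiometer + thermal camera + gimbal camera + radio tag reader uses 1199 of the 1228 g and totals 449.
The closest alternative, anemometer + radiometer + thermal camera + gimbal camera + LiDAR unit, reaches only 397.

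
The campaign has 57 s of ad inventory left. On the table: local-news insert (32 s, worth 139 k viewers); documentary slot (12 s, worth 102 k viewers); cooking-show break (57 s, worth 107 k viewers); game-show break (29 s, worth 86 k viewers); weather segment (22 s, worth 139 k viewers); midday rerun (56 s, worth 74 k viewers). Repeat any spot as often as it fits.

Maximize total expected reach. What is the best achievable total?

408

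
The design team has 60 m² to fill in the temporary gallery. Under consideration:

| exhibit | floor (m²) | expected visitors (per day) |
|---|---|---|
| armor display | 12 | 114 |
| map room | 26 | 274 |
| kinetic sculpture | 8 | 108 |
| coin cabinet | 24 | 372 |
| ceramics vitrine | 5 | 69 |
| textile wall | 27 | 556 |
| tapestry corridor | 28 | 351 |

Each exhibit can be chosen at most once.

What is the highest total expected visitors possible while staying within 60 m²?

A density-first pass picks coin cabinet + ceramics vitrine + textile wall — 997 at 56 m².
Replace ceramics vitrine with kinetic sculpture: the trade gains 39 net, giving 1036 at 59 m².
The closest alternative, coin cabinet + ceramics vitrine + textile wall, reaches only 997.

1036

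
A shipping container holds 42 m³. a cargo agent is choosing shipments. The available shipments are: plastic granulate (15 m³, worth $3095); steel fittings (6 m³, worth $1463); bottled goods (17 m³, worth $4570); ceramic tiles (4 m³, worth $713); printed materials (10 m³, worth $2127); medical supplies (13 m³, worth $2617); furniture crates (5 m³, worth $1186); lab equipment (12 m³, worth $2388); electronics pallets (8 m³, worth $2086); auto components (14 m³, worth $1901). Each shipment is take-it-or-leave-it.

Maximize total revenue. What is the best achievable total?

By revenue per m³: bottled goods 268.82, electronics pallets 260.75, steel fittings 243.83, furniture crates 237.20 lead.
Taking the top-ratio shipments first gives steel fittings + bottled goods + ceramic tiles + furniture crates + electronics pallets for 10018 (40 m³).
Replace ceramic tiles and furniture crates with printed materials: the trade gains 228 net, giving 10246 at 41 m³.

10246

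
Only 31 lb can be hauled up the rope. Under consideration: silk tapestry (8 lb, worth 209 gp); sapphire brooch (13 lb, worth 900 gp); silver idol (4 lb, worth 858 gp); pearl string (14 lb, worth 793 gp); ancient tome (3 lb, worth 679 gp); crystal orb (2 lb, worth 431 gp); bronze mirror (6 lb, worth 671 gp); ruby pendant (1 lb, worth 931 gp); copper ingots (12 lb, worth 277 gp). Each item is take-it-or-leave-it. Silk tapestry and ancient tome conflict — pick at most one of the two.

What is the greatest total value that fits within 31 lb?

4470

Density check — ruby pendant 931.00, ancient tome 226.33, crystal orb 215.50, silver idol 214.50 are the best per lb.
Taking sapphire brooch + silver idol + ancient tome + crystal orb + bronze mirror + ruby pendant: 29 lb used, 4470 in value.
The closest alternative, silver idol + pearl string + ancient tome + crystal orb + bronze mirror + ruby pendant, reaches only 4363.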